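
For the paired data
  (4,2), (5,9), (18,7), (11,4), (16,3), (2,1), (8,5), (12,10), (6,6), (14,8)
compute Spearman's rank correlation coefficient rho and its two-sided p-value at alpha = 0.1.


Step 1: Rank x and y separately (midranks; no ties here).
rank(x): 4->2, 5->3, 18->10, 11->6, 16->9, 2->1, 8->5, 12->7, 6->4, 14->8
rank(y): 2->2, 9->9, 7->7, 4->4, 3->3, 1->1, 5->5, 10->10, 6->6, 8->8
Step 2: d_i = R_x(i) - R_y(i); compute d_i^2.
  (2-2)^2=0, (3-9)^2=36, (10-7)^2=9, (6-4)^2=4, (9-3)^2=36, (1-1)^2=0, (5-5)^2=0, (7-10)^2=9, (4-6)^2=4, (8-8)^2=0
sum(d^2) = 98.
Step 3: rho = 1 - 6*98 / (10*(10^2 - 1)) = 1 - 588/990 = 0.406061.
Step 4: Under H0, t = rho * sqrt((n-2)/(1-rho^2)) = 1.2568 ~ t(8).
Step 5: Two-sided p-value from the t-distribution with 8 df = 0.244282.
Step 6: alpha = 0.1. fail to reject H0.

rho = 0.4061, p = 0.244282, fail to reject H0 at alpha = 0.1.


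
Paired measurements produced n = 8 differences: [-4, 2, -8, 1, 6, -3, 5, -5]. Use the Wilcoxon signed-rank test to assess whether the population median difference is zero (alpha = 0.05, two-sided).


Step 1: Drop any zero differences (none here) and take |d_i|.
|d| = [4, 2, 8, 1, 6, 3, 5, 5]
Step 2: Midrank |d_i| (ties get averaged ranks).
ranks: |4|->4, |2|->2, |8|->8, |1|->1, |6|->7, |3|->3, |5|->5.5, |5|->5.5
Step 3: Attach original signs; sum ranks with positive sign and with negative sign.
W+ = 2 + 1 + 7 + 5.5 = 15.5
W- = 4 + 8 + 3 + 5.5 = 20.5
(Check: W+ + W- = 36 should equal n(n+1)/2 = 36.)
Step 4: Test statistic W = min(W+, W-) = 15.5.
Step 5: Ties in |d|, so use the tie-corrected normal approximation.
        E[W] = n(n+1)/4 = 8*9/4 = 18.
        Tie groups: |d|=5 (t=2); sum(t^3 - t) = 6.
        Var[W] = n(n+1)(2n+1)/24 - sum(t^3-t)/48 = 1224/24 - 6/48 = 50.875.
        z = (W - E[W]) / sqrt(Var[W]) = (15.5 - 18) / 7.1327 = -0.3505.
        Two-sided p = 2*Phi(z) = 0.725964.
Step 6: alpha = 0.05. fail to reject H0.

W+ = 15.5, W- = 20.5, W = min = 15.5, p = 0.725964, fail to reject H0.


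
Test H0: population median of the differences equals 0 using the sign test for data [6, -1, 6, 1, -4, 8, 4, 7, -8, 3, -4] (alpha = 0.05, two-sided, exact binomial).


Step 1: Discard zero differences. Original n = 11; n_eff = number of nonzero differences = 11.
Nonzero differences (with sign): +6, -1, +6, +1, -4, +8, +4, +7, -8, +3, -4
Step 2: Count signs: positive = 7, negative = 4.
Step 3: Under H0: P(positive) = 0.5, so the number of positives S ~ Bin(11, 0.5).
Step 4: Two-sided exact p-value = sum of Bin(11,0.5) probabilities at or below the observed probability = 0.548828.
Step 5: alpha = 0.05. fail to reject H0.

n_eff = 11, pos = 7, neg = 4, p = 0.548828, fail to reject H0.


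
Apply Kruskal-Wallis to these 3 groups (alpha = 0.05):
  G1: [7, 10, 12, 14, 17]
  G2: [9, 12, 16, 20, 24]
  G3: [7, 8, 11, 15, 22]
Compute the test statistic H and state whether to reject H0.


Step 1: Combine all N = 15 observations and assign midranks.
sorted (value, group, rank): (7,G1,1.5), (7,G3,1.5), (8,G3,3), (9,G2,4), (10,G1,5), (11,G3,6), (12,G1,7.5), (12,G2,7.5), (14,G1,9), (15,G3,10), (16,G2,11), (17,G1,12), (20,G2,13), (22,G3,14), (24,G2,15)
Step 2: Sum ranks within each group.
R_1 = 35 (n_1 = 5)
R_2 = 50.5 (n_2 = 5)
R_3 = 34.5 (n_3 = 5)
Step 3: H = 12/(N(N+1)) * sum(R_i^2/n_i) - 3(N+1)
     = 12/(15*16) * (35^2/5 + 50.5^2/5 + 34.5^2/5) - 3*16
     = 0.050000 * 993.1 - 48
     = 1.655000.
Step 4: Ties present; correction factor C = 1 - 12/(15^3 - 15) = 0.996429. Corrected H = 1.655000 / 0.996429 = 1.660932.
Step 5: Under H0, H ~ chi^2(2); p-value = 0.435846.
Step 6: alpha = 0.05. fail to reject H0.

H = 1.6609, df = 2, p = 0.435846, fail to reject H0.


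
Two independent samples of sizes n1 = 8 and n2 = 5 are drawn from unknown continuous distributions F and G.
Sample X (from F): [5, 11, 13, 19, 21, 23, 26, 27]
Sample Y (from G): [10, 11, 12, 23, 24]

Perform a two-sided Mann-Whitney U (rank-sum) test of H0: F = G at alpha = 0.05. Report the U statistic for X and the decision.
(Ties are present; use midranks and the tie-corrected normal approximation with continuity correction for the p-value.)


Step 1: Combine and sort all 13 observations; assign midranks.
sorted (value, group): (5,X), (10,Y), (11,X), (11,Y), (12,Y), (13,X), (19,X), (21,X), (23,X), (23,Y), (24,Y), (26,X), (27,X)
ranks: 5->1, 10->2, 11->3.5, 11->3.5, 12->5, 13->6, 19->7, 21->8, 23->9.5, 23->9.5, 24->11, 26->12, 27->13
Step 2: Rank sum for X: R1 = 1 + 3.5 + 6 + 7 + 8 + 9.5 + 12 + 13 = 60.
Step 3: U_X = R1 - n1(n1+1)/2 = 60 - 8*9/2 = 60 - 36 = 24.
       U_Y = n1*n2 - U_X = 40 - 24 = 16.
Step 4: Ties are present, so use the tie-corrected normal approximation (with continuity correction) for the p-value.
Step 5: p-value = 0.607419; compare to alpha = 0.05. fail to reject H0.

U_X = 24, p = 0.607419, fail to reject H0 at alpha = 0.05.


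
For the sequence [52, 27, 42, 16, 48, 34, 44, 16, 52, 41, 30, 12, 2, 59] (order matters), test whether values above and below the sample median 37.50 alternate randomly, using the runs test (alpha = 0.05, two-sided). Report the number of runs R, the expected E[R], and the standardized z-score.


Step 1: Compute median = 37.50; label A = above, B = below.
Labels in order: ABABABABAABBBA  (n_A = 7, n_B = 7)
Step 2: Count runs R = 11.
Step 3: Under H0 (random ordering), E[R] = 2*n_A*n_B/(n_A+n_B) + 1 = 2*7*7/14 + 1 = 8.0000.
        Var[R] = 2*n_A*n_B*(2*n_A*n_B - n_A - n_B) / ((n_A+n_B)^2 * (n_A+n_B-1)) = 8232/2548 = 3.2308.
        SD[R] = 1.7974.
Step 4: Continuity-corrected z = (R - 0.5 - E[R]) / SD[R] = (11 - 0.5 - 8.0000) / 1.7974 = 1.3909.
Step 5: Two-sided p-value via normal approximation = 2*(1 - Phi(|z|)) = 0.164264.
Step 6: alpha = 0.05. fail to reject H0.

R = 11, z = 1.3909, p = 0.164264, fail to reject H0.


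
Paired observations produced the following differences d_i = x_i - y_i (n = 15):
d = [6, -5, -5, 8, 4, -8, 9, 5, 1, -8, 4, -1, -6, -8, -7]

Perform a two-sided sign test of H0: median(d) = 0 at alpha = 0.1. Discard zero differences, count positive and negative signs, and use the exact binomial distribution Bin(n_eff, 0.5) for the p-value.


Step 1: Discard zero differences. Original n = 15; n_eff = number of nonzero differences = 15.
Nonzero differences (with sign): +6, -5, -5, +8, +4, -8, +9, +5, +1, -8, +4, -1, -6, -8, -7
Step 2: Count signs: positive = 7, negative = 8.
Step 3: Under H0: P(positive) = 0.5, so the number of positives S ~ Bin(15, 0.5).
Step 4: Two-sided exact p-value = sum of Bin(15,0.5) probabilities at or below the observed probability = 1.000000.
Step 5: alpha = 0.1. fail to reject H0.

n_eff = 15, pos = 7, neg = 8, p = 1.000000, fail to reject H0.


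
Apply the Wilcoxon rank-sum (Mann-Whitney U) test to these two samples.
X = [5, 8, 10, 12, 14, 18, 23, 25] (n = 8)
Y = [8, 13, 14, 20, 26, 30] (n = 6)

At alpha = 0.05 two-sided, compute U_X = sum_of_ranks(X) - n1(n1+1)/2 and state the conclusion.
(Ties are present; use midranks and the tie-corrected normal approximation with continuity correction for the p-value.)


Step 1: Combine and sort all 14 observations; assign midranks.
sorted (value, group): (5,X), (8,X), (8,Y), (10,X), (12,X), (13,Y), (14,X), (14,Y), (18,X), (20,Y), (23,X), (25,X), (26,Y), (30,Y)
ranks: 5->1, 8->2.5, 8->2.5, 10->4, 12->5, 13->6, 14->7.5, 14->7.5, 18->9, 20->10, 23->11, 25->12, 26->13, 30->14
Step 2: Rank sum for X: R1 = 1 + 2.5 + 4 + 5 + 7.5 + 9 + 11 + 12 = 52.
Step 3: U_X = R1 - n1(n1+1)/2 = 52 - 8*9/2 = 52 - 36 = 16.
       U_Y = n1*n2 - U_X = 48 - 16 = 32.
Step 4: Ties are present, so use the tie-corrected normal approximation (with continuity correction) for the p-value.
Step 5: p-value = 0.331857; compare to alpha = 0.05. fail to reject H0.

U_X = 16, p = 0.331857, fail to reject H0 at alpha = 0.05.


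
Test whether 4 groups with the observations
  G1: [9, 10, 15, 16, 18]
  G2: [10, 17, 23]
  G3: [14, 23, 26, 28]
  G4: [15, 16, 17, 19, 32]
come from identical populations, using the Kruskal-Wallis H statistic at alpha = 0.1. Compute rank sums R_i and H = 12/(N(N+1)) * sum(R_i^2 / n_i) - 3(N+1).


Step 1: Combine all N = 17 observations and assign midranks.
sorted (value, group, rank): (9,G1,1), (10,G1,2.5), (10,G2,2.5), (14,G3,4), (15,G1,5.5), (15,G4,5.5), (16,G1,7.5), (16,G4,7.5), (17,G2,9.5), (17,G4,9.5), (18,G1,11), (19,G4,12), (23,G2,13.5), (23,G3,13.5), (26,G3,15), (28,G3,16), (32,G4,17)
Step 2: Sum ranks within each group.
R_1 = 27.5 (n_1 = 5)
R_2 = 25.5 (n_2 = 3)
R_3 = 48.5 (n_3 = 4)
R_4 = 51.5 (n_4 = 5)
Step 3: H = 12/(N(N+1)) * sum(R_i^2/n_i) - 3(N+1)
     = 12/(17*18) * (27.5^2/5 + 25.5^2/3 + 48.5^2/4 + 51.5^2/5) - 3*18
     = 0.039216 * 1486.51 - 54
     = 4.294608.
Step 4: Ties present; correction factor C = 1 - 30/(17^3 - 17) = 0.993873. Corrected H = 4.294608 / 0.993873 = 4.321085.
Step 5: Under H0, H ~ chi^2(3); p-value = 0.228815.
Step 6: alpha = 0.1. fail to reject H0.

H = 4.3211, df = 3, p = 0.228815, fail to reject H0.


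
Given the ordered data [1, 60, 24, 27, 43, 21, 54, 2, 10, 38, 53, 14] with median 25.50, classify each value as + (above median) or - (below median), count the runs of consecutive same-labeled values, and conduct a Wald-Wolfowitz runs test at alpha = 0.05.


Step 1: Compute median = 25.50; label A = above, B = below.
Labels in order: BABAABABBAAB  (n_A = 6, n_B = 6)
Step 2: Count runs R = 9.
Step 3: Under H0 (random ordering), E[R] = 2*n_A*n_B/(n_A+n_B) + 1 = 2*6*6/12 + 1 = 7.0000.
        Var[R] = 2*n_A*n_B*(2*n_A*n_B - n_A - n_B) / ((n_A+n_B)^2 * (n_A+n_B-1)) = 4320/1584 = 2.7273.
        SD[R] = 1.6514.
Step 4: Continuity-corrected z = (R - 0.5 - E[R]) / SD[R] = (9 - 0.5 - 7.0000) / 1.6514 = 0.9083.
Step 5: Two-sided p-value via normal approximation = 2*(1 - Phi(|z|)) = 0.363722.
Step 6: alpha = 0.05. fail to reject H0.

R = 9, z = 0.9083, p = 0.363722, fail to reject H0.


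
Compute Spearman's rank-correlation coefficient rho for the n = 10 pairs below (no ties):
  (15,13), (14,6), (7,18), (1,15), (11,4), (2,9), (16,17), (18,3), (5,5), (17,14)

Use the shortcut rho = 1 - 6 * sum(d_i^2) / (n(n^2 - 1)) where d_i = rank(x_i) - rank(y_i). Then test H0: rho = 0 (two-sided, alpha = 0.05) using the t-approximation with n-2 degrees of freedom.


Step 1: Rank x and y separately (midranks; no ties here).
rank(x): 15->7, 14->6, 7->4, 1->1, 11->5, 2->2, 16->8, 18->10, 5->3, 17->9
rank(y): 13->6, 6->4, 18->10, 15->8, 4->2, 9->5, 17->9, 3->1, 5->3, 14->7
Step 2: d_i = R_x(i) - R_y(i); compute d_i^2.
  (7-6)^2=1, (6-4)^2=4, (4-10)^2=36, (1-8)^2=49, (5-2)^2=9, (2-5)^2=9, (8-9)^2=1, (10-1)^2=81, (3-3)^2=0, (9-7)^2=4
sum(d^2) = 194.
Step 3: rho = 1 - 6*194 / (10*(10^2 - 1)) = 1 - 1164/990 = -0.175758.
Step 4: Under H0, t = rho * sqrt((n-2)/(1-rho^2)) = -0.5050 ~ t(8).
Step 5: Two-sided p-value from the t-distribution with 8 df = 0.627188.
Step 6: alpha = 0.05. fail to reject H0.

rho = -0.1758, p = 0.627188, fail to reject H0 at alpha = 0.05.


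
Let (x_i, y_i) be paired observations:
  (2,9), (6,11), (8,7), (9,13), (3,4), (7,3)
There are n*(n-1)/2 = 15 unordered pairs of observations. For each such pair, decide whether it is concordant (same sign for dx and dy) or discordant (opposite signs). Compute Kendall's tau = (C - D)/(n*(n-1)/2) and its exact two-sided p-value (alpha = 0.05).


Step 1: Enumerate the 15 unordered pairs (i,j) with i<j and classify each by sign(x_j-x_i) * sign(y_j-y_i).
  (1,2):dx=+4,dy=+2->C; (1,3):dx=+6,dy=-2->D; (1,4):dx=+7,dy=+4->C; (1,5):dx=+1,dy=-5->D
  (1,6):dx=+5,dy=-6->D; (2,3):dx=+2,dy=-4->D; (2,4):dx=+3,dy=+2->C; (2,5):dx=-3,dy=-7->C
  (2,6):dx=+1,dy=-8->D; (3,4):dx=+1,dy=+6->C; (3,5):dx=-5,dy=-3->C; (3,6):dx=-1,dy=-4->C
  (4,5):dx=-6,dy=-9->C; (4,6):dx=-2,dy=-10->C; (5,6):dx=+4,dy=-1->D
Step 2: C = 9, D = 6, total pairs = 15.
Step 3: tau = (C - D)/(n(n-1)/2) = (9 - 6)/15 = 0.200000.
Step 4: Exact two-sided p-value (enumerate n! = 720 permutations of y under H0): p = 0.719444.
Step 5: alpha = 0.05. fail to reject H0.

tau_b = 0.2000 (C=9, D=6), p = 0.719444, fail to reject H0.


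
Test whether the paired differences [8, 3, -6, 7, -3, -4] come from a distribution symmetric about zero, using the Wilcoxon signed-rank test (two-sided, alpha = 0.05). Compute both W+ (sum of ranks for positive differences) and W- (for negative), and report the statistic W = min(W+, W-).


Step 1: Drop any zero differences (none here) and take |d_i|.
|d| = [8, 3, 6, 7, 3, 4]
Step 2: Midrank |d_i| (ties get averaged ranks).
ranks: |8|->6, |3|->1.5, |6|->4, |7|->5, |3|->1.5, |4|->3
Step 3: Attach original signs; sum ranks with positive sign and with negative sign.
W+ = 6 + 1.5 + 5 = 12.5
W- = 4 + 1.5 + 3 = 8.5
(Check: W+ + W- = 21 should equal n(n+1)/2 = 21.)
Step 4: Test statistic W = min(W+, W-) = 8.5.
Step 5: Ties in |d|, so use the tie-corrected normal approximation.
        E[W] = n(n+1)/4 = 6*7/4 = 10.5.
        Tie groups: |d|=3 (t=2); sum(t^3 - t) = 6.
        Var[W] = n(n+1)(2n+1)/24 - sum(t^3-t)/48 = 546/24 - 6/48 = 22.625.
        z = (W - E[W]) / sqrt(Var[W]) = (8.5 - 10.5) / 4.7566 = -0.4205.
        Two-sided p = 2*Phi(z) = 0.674142.
Step 6: alpha = 0.05. fail to reject H0.

W+ = 12.5, W- = 8.5, W = min = 8.5, p = 0.674142, fail to reject H0.


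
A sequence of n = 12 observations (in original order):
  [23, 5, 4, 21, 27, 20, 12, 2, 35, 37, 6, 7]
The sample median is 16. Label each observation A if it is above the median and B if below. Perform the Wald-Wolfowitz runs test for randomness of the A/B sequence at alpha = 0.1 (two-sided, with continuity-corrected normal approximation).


Step 1: Compute median = 16; label A = above, B = below.
Labels in order: ABBAAABBAABB  (n_A = 6, n_B = 6)
Step 2: Count runs R = 6.
Step 3: Under H0 (random ordering), E[R] = 2*n_A*n_B/(n_A+n_B) + 1 = 2*6*6/12 + 1 = 7.0000.
        Var[R] = 2*n_A*n_B*(2*n_A*n_B - n_A - n_B) / ((n_A+n_B)^2 * (n_A+n_B-1)) = 4320/1584 = 2.7273.
        SD[R] = 1.6514.
Step 4: Continuity-corrected z = (R + 0.5 - E[R]) / SD[R] = (6 + 0.5 - 7.0000) / 1.6514 = -0.3028.
Step 5: Two-sided p-value via normal approximation = 2*(1 - Phi(|z|)) = 0.762069.
Step 6: alpha = 0.1. fail to reject H0.

R = 6, z = -0.3028, p = 0.762069, fail to reject H0.


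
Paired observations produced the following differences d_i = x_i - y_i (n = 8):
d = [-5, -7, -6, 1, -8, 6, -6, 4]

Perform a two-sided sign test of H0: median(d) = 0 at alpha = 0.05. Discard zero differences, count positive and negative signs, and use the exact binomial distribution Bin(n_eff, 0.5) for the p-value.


Step 1: Discard zero differences. Original n = 8; n_eff = number of nonzero differences = 8.
Nonzero differences (with sign): -5, -7, -6, +1, -8, +6, -6, +4
Step 2: Count signs: positive = 3, negative = 5.
Step 3: Under H0: P(positive) = 0.5, so the number of positives S ~ Bin(8, 0.5).
Step 4: Two-sided exact p-value = sum of Bin(8,0.5) probabilities at or below the observed probability = 0.726562.
Step 5: alpha = 0.05. fail to reject H0.

n_eff = 8, pos = 3, neg = 5, p = 0.726562, fail to reject H0.


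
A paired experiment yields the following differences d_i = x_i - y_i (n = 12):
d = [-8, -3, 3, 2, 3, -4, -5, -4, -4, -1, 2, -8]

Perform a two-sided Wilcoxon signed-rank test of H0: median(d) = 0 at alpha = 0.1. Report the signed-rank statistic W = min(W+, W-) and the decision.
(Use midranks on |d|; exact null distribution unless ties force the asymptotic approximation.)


Step 1: Drop any zero differences (none here) and take |d_i|.
|d| = [8, 3, 3, 2, 3, 4, 5, 4, 4, 1, 2, 8]
Step 2: Midrank |d_i| (ties get averaged ranks).
ranks: |8|->11.5, |3|->5, |3|->5, |2|->2.5, |3|->5, |4|->8, |5|->10, |4|->8, |4|->8, |1|->1, |2|->2.5, |8|->11.5
Step 3: Attach original signs; sum ranks with positive sign and with negative sign.
W+ = 5 + 2.5 + 5 + 2.5 = 15
W- = 11.5 + 5 + 8 + 10 + 8 + 8 + 1 + 11.5 = 63
(Check: W+ + W- = 78 should equal n(n+1)/2 = 78.)
Step 4: Test statistic W = min(W+, W-) = 15.
Step 5: Ties in |d|, so use the tie-corrected normal approximation.
        E[W] = n(n+1)/4 = 12*13/4 = 39.
        Tie groups: |d|=2 (t=2), |d|=3 (t=3), |d|=4 (t=3), |d|=8 (t=2); sum(t^3 - t) = 60.
        Var[W] = n(n+1)(2n+1)/24 - sum(t^3-t)/48 = 3900/24 - 60/48 = 161.25.
        z = (W - E[W]) / sqrt(Var[W]) = (15 - 39) / 12.6984 = -1.8900.
        Two-sided p = 2*Phi(z) = 0.058758.
Step 6: alpha = 0.1. reject H0.

W+ = 15, W- = 63, W = min = 15, p = 0.058758, reject H0.


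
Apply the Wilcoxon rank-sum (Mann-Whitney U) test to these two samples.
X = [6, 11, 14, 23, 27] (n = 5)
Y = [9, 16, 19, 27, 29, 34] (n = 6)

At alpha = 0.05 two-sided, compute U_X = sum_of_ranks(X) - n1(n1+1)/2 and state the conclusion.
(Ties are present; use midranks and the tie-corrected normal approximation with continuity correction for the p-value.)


Step 1: Combine and sort all 11 observations; assign midranks.
sorted (value, group): (6,X), (9,Y), (11,X), (14,X), (16,Y), (19,Y), (23,X), (27,X), (27,Y), (29,Y), (34,Y)
ranks: 6->1, 9->2, 11->3, 14->4, 16->5, 19->6, 23->7, 27->8.5, 27->8.5, 29->10, 34->11
Step 2: Rank sum for X: R1 = 1 + 3 + 4 + 7 + 8.5 = 23.5.
Step 3: U_X = R1 - n1(n1+1)/2 = 23.5 - 5*6/2 = 23.5 - 15 = 8.5.
       U_Y = n1*n2 - U_X = 30 - 8.5 = 21.5.
Step 4: Ties are present, so use the tie-corrected normal approximation (with continuity correction) for the p-value.
Step 5: p-value = 0.272229; compare to alpha = 0.05. fail to reject H0.

U_X = 8.5, p = 0.272229, fail to reject H0 at alpha = 0.05.


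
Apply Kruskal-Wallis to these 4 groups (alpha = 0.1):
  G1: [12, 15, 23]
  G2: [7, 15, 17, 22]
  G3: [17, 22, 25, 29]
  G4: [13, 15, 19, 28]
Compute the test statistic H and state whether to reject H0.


Step 1: Combine all N = 15 observations and assign midranks.
sorted (value, group, rank): (7,G2,1), (12,G1,2), (13,G4,3), (15,G1,5), (15,G2,5), (15,G4,5), (17,G2,7.5), (17,G3,7.5), (19,G4,9), (22,G2,10.5), (22,G3,10.5), (23,G1,12), (25,G3,13), (28,G4,14), (29,G3,15)
Step 2: Sum ranks within each group.
R_1 = 19 (n_1 = 3)
R_2 = 24 (n_2 = 4)
R_3 = 46 (n_3 = 4)
R_4 = 31 (n_4 = 4)
Step 3: H = 12/(N(N+1)) * sum(R_i^2/n_i) - 3(N+1)
     = 12/(15*16) * (19^2/3 + 24^2/4 + 46^2/4 + 31^2/4) - 3*16
     = 0.050000 * 1033.58 - 48
     = 3.679167.
Step 4: Ties present; correction factor C = 1 - 36/(15^3 - 15) = 0.989286. Corrected H = 3.679167 / 0.989286 = 3.719013.
Step 5: Under H0, H ~ chi^2(3); p-value = 0.293448.
Step 6: alpha = 0.1. fail to reject H0.

H = 3.7190, df = 3, p = 0.293448, fail to reject H0.


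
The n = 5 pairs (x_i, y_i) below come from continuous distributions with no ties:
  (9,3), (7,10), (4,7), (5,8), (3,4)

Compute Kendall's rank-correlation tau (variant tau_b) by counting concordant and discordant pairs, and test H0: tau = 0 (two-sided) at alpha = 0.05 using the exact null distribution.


Step 1: Enumerate the 10 unordered pairs (i,j) with i<j and classify each by sign(x_j-x_i) * sign(y_j-y_i).
  (1,2):dx=-2,dy=+7->D; (1,3):dx=-5,dy=+4->D; (1,4):dx=-4,dy=+5->D; (1,5):dx=-6,dy=+1->D
  (2,3):dx=-3,dy=-3->C; (2,4):dx=-2,dy=-2->C; (2,5):dx=-4,dy=-6->C; (3,4):dx=+1,dy=+1->C
  (3,5):dx=-1,dy=-3->C; (4,5):dx=-2,dy=-4->C
Step 2: C = 6, D = 4, total pairs = 10.
Step 3: tau = (C - D)/(n(n-1)/2) = (6 - 4)/10 = 0.200000.
Step 4: Exact two-sided p-value (enumerate n! = 120 permutations of y under H0): p = 0.816667.
Step 5: alpha = 0.05. fail to reject H0.

tau_b = 0.2000 (C=6, D=4), p = 0.816667, fail to reject H0.


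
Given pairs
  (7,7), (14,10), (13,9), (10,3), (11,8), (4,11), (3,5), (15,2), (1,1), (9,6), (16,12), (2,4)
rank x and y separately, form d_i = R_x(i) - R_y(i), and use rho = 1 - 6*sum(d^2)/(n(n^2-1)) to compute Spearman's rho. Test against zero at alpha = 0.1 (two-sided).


Step 1: Rank x and y separately (midranks; no ties here).
rank(x): 7->5, 14->10, 13->9, 10->7, 11->8, 4->4, 3->3, 15->11, 1->1, 9->6, 16->12, 2->2
rank(y): 7->7, 10->10, 9->9, 3->3, 8->8, 11->11, 5->5, 2->2, 1->1, 6->6, 12->12, 4->4
Step 2: d_i = R_x(i) - R_y(i); compute d_i^2.
  (5-7)^2=4, (10-10)^2=0, (9-9)^2=0, (7-3)^2=16, (8-8)^2=0, (4-11)^2=49, (3-5)^2=4, (11-2)^2=81, (1-1)^2=0, (6-6)^2=0, (12-12)^2=0, (2-4)^2=4
sum(d^2) = 158.
Step 3: rho = 1 - 6*158 / (12*(12^2 - 1)) = 1 - 948/1716 = 0.447552.
Step 4: Under H0, t = rho * sqrt((n-2)/(1-rho^2)) = 1.5826 ~ t(10).
Step 5: Two-sided p-value from the t-distribution with 10 df = 0.144586.
Step 6: alpha = 0.1. fail to reject H0.

rho = 0.4476, p = 0.144586, fail to reject H0 at alpha = 0.1.


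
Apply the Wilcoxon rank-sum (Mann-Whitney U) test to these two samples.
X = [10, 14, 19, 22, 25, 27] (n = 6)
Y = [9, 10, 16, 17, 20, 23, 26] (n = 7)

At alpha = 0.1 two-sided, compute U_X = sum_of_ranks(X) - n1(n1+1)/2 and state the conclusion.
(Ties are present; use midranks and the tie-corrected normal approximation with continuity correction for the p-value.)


Step 1: Combine and sort all 13 observations; assign midranks.
sorted (value, group): (9,Y), (10,X), (10,Y), (14,X), (16,Y), (17,Y), (19,X), (20,Y), (22,X), (23,Y), (25,X), (26,Y), (27,X)
ranks: 9->1, 10->2.5, 10->2.5, 14->4, 16->5, 17->6, 19->7, 20->8, 22->9, 23->10, 25->11, 26->12, 27->13
Step 2: Rank sum for X: R1 = 2.5 + 4 + 7 + 9 + 11 + 13 = 46.5.
Step 3: U_X = R1 - n1(n1+1)/2 = 46.5 - 6*7/2 = 46.5 - 21 = 25.5.
       U_Y = n1*n2 - U_X = 42 - 25.5 = 16.5.
Step 4: Ties are present, so use the tie-corrected normal approximation (with continuity correction) for the p-value.
Step 5: p-value = 0.567176; compare to alpha = 0.1. fail to reject H0.

U_X = 25.5, p = 0.567176, fail to reject H0 at alpha = 0.1.


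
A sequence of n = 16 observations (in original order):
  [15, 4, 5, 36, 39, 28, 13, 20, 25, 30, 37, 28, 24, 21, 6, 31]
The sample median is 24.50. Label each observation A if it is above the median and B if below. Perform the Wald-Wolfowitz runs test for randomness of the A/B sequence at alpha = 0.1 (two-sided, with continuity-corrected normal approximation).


Step 1: Compute median = 24.50; label A = above, B = below.
Labels in order: BBBAAABBAAAABBBA  (n_A = 8, n_B = 8)
Step 2: Count runs R = 6.
Step 3: Under H0 (random ordering), E[R] = 2*n_A*n_B/(n_A+n_B) + 1 = 2*8*8/16 + 1 = 9.0000.
        Var[R] = 2*n_A*n_B*(2*n_A*n_B - n_A - n_B) / ((n_A+n_B)^2 * (n_A+n_B-1)) = 14336/3840 = 3.7333.
        SD[R] = 1.9322.
Step 4: Continuity-corrected z = (R + 0.5 - E[R]) / SD[R] = (6 + 0.5 - 9.0000) / 1.9322 = -1.2939.
Step 5: Two-sided p-value via normal approximation = 2*(1 - Phi(|z|)) = 0.195709.
Step 6: alpha = 0.1. fail to reject H0.

R = 6, z = -1.2939, p = 0.195709, fail to reject H0.


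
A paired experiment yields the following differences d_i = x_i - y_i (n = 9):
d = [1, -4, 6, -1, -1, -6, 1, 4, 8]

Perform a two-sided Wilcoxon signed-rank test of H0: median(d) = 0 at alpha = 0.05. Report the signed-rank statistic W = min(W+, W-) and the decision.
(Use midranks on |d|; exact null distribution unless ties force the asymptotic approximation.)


Step 1: Drop any zero differences (none here) and take |d_i|.
|d| = [1, 4, 6, 1, 1, 6, 1, 4, 8]
Step 2: Midrank |d_i| (ties get averaged ranks).
ranks: |1|->2.5, |4|->5.5, |6|->7.5, |1|->2.5, |1|->2.5, |6|->7.5, |1|->2.5, |4|->5.5, |8|->9
Step 3: Attach original signs; sum ranks with positive sign and with negative sign.
W+ = 2.5 + 7.5 + 2.5 + 5.5 + 9 = 27
W- = 5.5 + 2.5 + 2.5 + 7.5 = 18
(Check: W+ + W- = 45 should equal n(n+1)/2 = 45.)
Step 4: Test statistic W = min(W+, W-) = 18.
Step 5: Ties in |d|, so use the tie-corrected normal approximation.
        E[W] = n(n+1)/4 = 9*10/4 = 22.5.
        Tie groups: |d|=1 (t=4), |d|=4 (t=2), |d|=6 (t=2); sum(t^3 - t) = 72.
        Var[W] = n(n+1)(2n+1)/24 - sum(t^3-t)/48 = 1710/24 - 72/48 = 69.75.
        z = (W - E[W]) / sqrt(Var[W]) = (18 - 22.5) / 8.3516 = -0.5388.
        Two-sided p = 2*Phi(z) = 0.590014.
Step 6: alpha = 0.05. fail to reject H0.

W+ = 27, W- = 18, W = min = 18, p = 0.590014, fail to reject H0.


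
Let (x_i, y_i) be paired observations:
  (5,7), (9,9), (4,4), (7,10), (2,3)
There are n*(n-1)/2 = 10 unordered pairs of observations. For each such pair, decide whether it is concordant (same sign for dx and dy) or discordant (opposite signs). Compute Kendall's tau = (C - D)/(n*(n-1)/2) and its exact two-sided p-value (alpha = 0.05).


Step 1: Enumerate the 10 unordered pairs (i,j) with i<j and classify each by sign(x_j-x_i) * sign(y_j-y_i).
  (1,2):dx=+4,dy=+2->C; (1,3):dx=-1,dy=-3->C; (1,4):dx=+2,dy=+3->C; (1,5):dx=-3,dy=-4->C
  (2,3):dx=-5,dy=-5->C; (2,4):dx=-2,dy=+1->D; (2,5):dx=-7,dy=-6->C; (3,4):dx=+3,dy=+6->C
  (3,5):dx=-2,dy=-1->C; (4,5):dx=-5,dy=-7->C
Step 2: C = 9, D = 1, total pairs = 10.
Step 3: tau = (C - D)/(n(n-1)/2) = (9 - 1)/10 = 0.800000.
Step 4: Exact two-sided p-value (enumerate n! = 120 permutations of y under H0): p = 0.083333.
Step 5: alpha = 0.05. fail to reject H0.

tau_b = 0.8000 (C=9, D=1), p = 0.083333, fail to reject H0.


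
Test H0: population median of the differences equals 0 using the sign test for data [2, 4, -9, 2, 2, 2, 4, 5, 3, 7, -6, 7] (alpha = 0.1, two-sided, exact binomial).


Step 1: Discard zero differences. Original n = 12; n_eff = number of nonzero differences = 12.
Nonzero differences (with sign): +2, +4, -9, +2, +2, +2, +4, +5, +3, +7, -6, +7
Step 2: Count signs: positive = 10, negative = 2.
Step 3: Under H0: P(positive) = 0.5, so the number of positives S ~ Bin(12, 0.5).
Step 4: Two-sided exact p-value = sum of Bin(12,0.5) probabilities at or below the observed probability = 0.038574.
Step 5: alpha = 0.1. reject H0.

n_eff = 12, pos = 10, neg = 2, p = 0.038574, reject H0.


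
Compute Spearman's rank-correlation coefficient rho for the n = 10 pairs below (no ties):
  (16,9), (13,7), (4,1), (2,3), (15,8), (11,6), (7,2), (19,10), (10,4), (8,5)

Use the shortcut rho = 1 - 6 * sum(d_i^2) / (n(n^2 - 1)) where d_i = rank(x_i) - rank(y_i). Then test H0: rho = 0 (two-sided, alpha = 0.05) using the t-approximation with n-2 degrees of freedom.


Step 1: Rank x and y separately (midranks; no ties here).
rank(x): 16->9, 13->7, 4->2, 2->1, 15->8, 11->6, 7->3, 19->10, 10->5, 8->4
rank(y): 9->9, 7->7, 1->1, 3->3, 8->8, 6->6, 2->2, 10->10, 4->4, 5->5
Step 2: d_i = R_x(i) - R_y(i); compute d_i^2.
  (9-9)^2=0, (7-7)^2=0, (2-1)^2=1, (1-3)^2=4, (8-8)^2=0, (6-6)^2=0, (3-2)^2=1, (10-10)^2=0, (5-4)^2=1, (4-5)^2=1
sum(d^2) = 8.
Step 3: rho = 1 - 6*8 / (10*(10^2 - 1)) = 1 - 48/990 = 0.951515.
Step 4: Under H0, t = rho * sqrt((n-2)/(1-rho^2)) = 8.7493 ~ t(8).
Step 5: Two-sided p-value from the t-distribution with 8 df = 0.000023.
Step 6: alpha = 0.05. reject H0.

rho = 0.9515, p = 0.000023, reject H0 at alpha = 0.05.


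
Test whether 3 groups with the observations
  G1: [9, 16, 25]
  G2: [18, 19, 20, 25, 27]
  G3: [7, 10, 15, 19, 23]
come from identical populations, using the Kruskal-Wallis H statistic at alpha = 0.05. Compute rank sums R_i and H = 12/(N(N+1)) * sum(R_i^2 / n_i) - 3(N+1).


Step 1: Combine all N = 13 observations and assign midranks.
sorted (value, group, rank): (7,G3,1), (9,G1,2), (10,G3,3), (15,G3,4), (16,G1,5), (18,G2,6), (19,G2,7.5), (19,G3,7.5), (20,G2,9), (23,G3,10), (25,G1,11.5), (25,G2,11.5), (27,G2,13)
Step 2: Sum ranks within each group.
R_1 = 18.5 (n_1 = 3)
R_2 = 47 (n_2 = 5)
R_3 = 25.5 (n_3 = 5)
Step 3: H = 12/(N(N+1)) * sum(R_i^2/n_i) - 3(N+1)
     = 12/(13*14) * (18.5^2/3 + 47^2/5 + 25.5^2/5) - 3*14
     = 0.065934 * 685.933 - 42
     = 3.226374.
Step 4: Ties present; correction factor C = 1 - 12/(13^3 - 13) = 0.994505. Corrected H = 3.226374 / 0.994505 = 3.244199.
Step 5: Under H0, H ~ chi^2(2); p-value = 0.197484.
Step 6: alpha = 0.05. fail to reject H0.

H = 3.2442, df = 2, p = 0.197484, fail to reject H0.


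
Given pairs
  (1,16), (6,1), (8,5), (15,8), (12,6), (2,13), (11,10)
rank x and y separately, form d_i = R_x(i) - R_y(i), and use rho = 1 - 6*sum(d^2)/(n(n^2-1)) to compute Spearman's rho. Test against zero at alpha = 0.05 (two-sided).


Step 1: Rank x and y separately (midranks; no ties here).
rank(x): 1->1, 6->3, 8->4, 15->7, 12->6, 2->2, 11->5
rank(y): 16->7, 1->1, 5->2, 8->4, 6->3, 13->6, 10->5
Step 2: d_i = R_x(i) - R_y(i); compute d_i^2.
  (1-7)^2=36, (3-1)^2=4, (4-2)^2=4, (7-4)^2=9, (6-3)^2=9, (2-6)^2=16, (5-5)^2=0
sum(d^2) = 78.
Step 3: rho = 1 - 6*78 / (7*(7^2 - 1)) = 1 - 468/336 = -0.392857.
Step 4: Under H0, t = rho * sqrt((n-2)/(1-rho^2)) = -0.9553 ~ t(5).
Step 5: Two-sided p-value from the t-distribution with 5 df = 0.383317.
Step 6: alpha = 0.05. fail to reject H0.

rho = -0.3929, p = 0.383317, fail to reject H0 at alpha = 0.05.


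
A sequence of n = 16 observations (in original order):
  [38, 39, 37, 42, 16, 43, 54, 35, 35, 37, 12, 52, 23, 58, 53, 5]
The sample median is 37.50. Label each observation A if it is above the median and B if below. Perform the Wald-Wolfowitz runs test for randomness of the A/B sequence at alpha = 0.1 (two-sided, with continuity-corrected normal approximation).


Step 1: Compute median = 37.50; label A = above, B = below.
Labels in order: AABABAABBBBABAAB  (n_A = 8, n_B = 8)
Step 2: Count runs R = 10.
Step 3: Under H0 (random ordering), E[R] = 2*n_A*n_B/(n_A+n_B) + 1 = 2*8*8/16 + 1 = 9.0000.
        Var[R] = 2*n_A*n_B*(2*n_A*n_B - n_A - n_B) / ((n_A+n_B)^2 * (n_A+n_B-1)) = 14336/3840 = 3.7333.
        SD[R] = 1.9322.
Step 4: Continuity-corrected z = (R - 0.5 - E[R]) / SD[R] = (10 - 0.5 - 9.0000) / 1.9322 = 0.2588.
Step 5: Two-sided p-value via normal approximation = 2*(1 - Phi(|z|)) = 0.795809.
Step 6: alpha = 0.1. fail to reject H0.

R = 10, z = 0.2588, p = 0.795809, fail to reject H0.


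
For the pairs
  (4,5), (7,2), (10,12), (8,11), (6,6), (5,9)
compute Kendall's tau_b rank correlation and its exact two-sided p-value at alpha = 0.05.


Step 1: Enumerate the 15 unordered pairs (i,j) with i<j and classify each by sign(x_j-x_i) * sign(y_j-y_i).
  (1,2):dx=+3,dy=-3->D; (1,3):dx=+6,dy=+7->C; (1,4):dx=+4,dy=+6->C; (1,5):dx=+2,dy=+1->C
  (1,6):dx=+1,dy=+4->C; (2,3):dx=+3,dy=+10->C; (2,4):dx=+1,dy=+9->C; (2,5):dx=-1,dy=+4->D
  (2,6):dx=-2,dy=+7->D; (3,4):dx=-2,dy=-1->C; (3,5):dx=-4,dy=-6->C; (3,6):dx=-5,dy=-3->C
  (4,5):dx=-2,dy=-5->C; (4,6):dx=-3,dy=-2->C; (5,6):dx=-1,dy=+3->D
Step 2: C = 11, D = 4, total pairs = 15.
Step 3: tau = (C - D)/(n(n-1)/2) = (11 - 4)/15 = 0.466667.
Step 4: Exact two-sided p-value (enumerate n! = 720 permutations of y under H0): p = 0.272222.
Step 5: alpha = 0.05. fail to reject H0.

tau_b = 0.4667 (C=11, D=4), p = 0.272222, fail to reject H0.


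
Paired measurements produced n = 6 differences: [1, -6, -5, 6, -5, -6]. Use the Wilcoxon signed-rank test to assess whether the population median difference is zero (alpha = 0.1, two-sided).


Step 1: Drop any zero differences (none here) and take |d_i|.
|d| = [1, 6, 5, 6, 5, 6]
Step 2: Midrank |d_i| (ties get averaged ranks).
ranks: |1|->1, |6|->5, |5|->2.5, |6|->5, |5|->2.5, |6|->5
Step 3: Attach original signs; sum ranks with positive sign and with negative sign.
W+ = 1 + 5 = 6
W- = 5 + 2.5 + 2.5 + 5 = 15
(Check: W+ + W- = 21 should equal n(n+1)/2 = 21.)
Step 4: Test statistic W = min(W+, W-) = 6.
Step 5: Ties in |d|, so use the tie-corrected normal approximation.
        E[W] = n(n+1)/4 = 6*7/4 = 10.5.
        Tie groups: |d|=5 (t=2), |d|=6 (t=3); sum(t^3 - t) = 30.
        Var[W] = n(n+1)(2n+1)/24 - sum(t^3-t)/48 = 546/24 - 30/48 = 22.125.
        z = (W - E[W]) / sqrt(Var[W]) = (6 - 10.5) / 4.7037 = -0.9567.
        Two-sided p = 2*Phi(z) = 0.338724.
Step 6: alpha = 0.1. fail to reject H0.

W+ = 6, W- = 15, W = min = 6, p = 0.338724, fail to reject H0.


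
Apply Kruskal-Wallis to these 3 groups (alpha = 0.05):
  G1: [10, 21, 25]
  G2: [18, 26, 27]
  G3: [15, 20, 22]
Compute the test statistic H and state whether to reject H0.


Step 1: Combine all N = 9 observations and assign midranks.
sorted (value, group, rank): (10,G1,1), (15,G3,2), (18,G2,3), (20,G3,4), (21,G1,5), (22,G3,6), (25,G1,7), (26,G2,8), (27,G2,9)
Step 2: Sum ranks within each group.
R_1 = 13 (n_1 = 3)
R_2 = 20 (n_2 = 3)
R_3 = 12 (n_3 = 3)
Step 3: H = 12/(N(N+1)) * sum(R_i^2/n_i) - 3(N+1)
     = 12/(9*10) * (13^2/3 + 20^2/3 + 12^2/3) - 3*10
     = 0.133333 * 237.667 - 30
     = 1.688889.
Step 4: No ties, so H is used without correction.
Step 5: Under H0, H ~ chi^2(2); p-value = 0.429796.
Step 6: alpha = 0.05. fail to reject H0.

H = 1.6889, df = 2, p = 0.429796, fail to reject H0.


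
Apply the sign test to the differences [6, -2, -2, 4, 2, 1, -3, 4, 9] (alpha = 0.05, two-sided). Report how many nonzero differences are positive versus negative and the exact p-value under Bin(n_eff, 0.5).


Step 1: Discard zero differences. Original n = 9; n_eff = number of nonzero differences = 9.
Nonzero differences (with sign): +6, -2, -2, +4, +2, +1, -3, +4, +9
Step 2: Count signs: positive = 6, negative = 3.
Step 3: Under H0: P(positive) = 0.5, so the number of positives S ~ Bin(9, 0.5).
Step 4: Two-sided exact p-value = sum of Bin(9,0.5) probabilities at or below the observed probability = 0.507812.
Step 5: alpha = 0.05. fail to reject H0.

n_eff = 9, pos = 6, neg = 3, p = 0.507812, fail to reject H0.


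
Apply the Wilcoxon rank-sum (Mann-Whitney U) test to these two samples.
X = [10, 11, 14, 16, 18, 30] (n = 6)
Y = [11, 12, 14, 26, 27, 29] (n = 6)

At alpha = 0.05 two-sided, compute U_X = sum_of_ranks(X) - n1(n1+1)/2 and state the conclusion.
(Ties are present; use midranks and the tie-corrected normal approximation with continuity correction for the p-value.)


Step 1: Combine and sort all 12 observations; assign midranks.
sorted (value, group): (10,X), (11,X), (11,Y), (12,Y), (14,X), (14,Y), (16,X), (18,X), (26,Y), (27,Y), (29,Y), (30,X)
ranks: 10->1, 11->2.5, 11->2.5, 12->4, 14->5.5, 14->5.5, 16->7, 18->8, 26->9, 27->10, 29->11, 30->12
Step 2: Rank sum for X: R1 = 1 + 2.5 + 5.5 + 7 + 8 + 12 = 36.
Step 3: U_X = R1 - n1(n1+1)/2 = 36 - 6*7/2 = 36 - 21 = 15.
       U_Y = n1*n2 - U_X = 36 - 15 = 21.
Step 4: Ties are present, so use the tie-corrected normal approximation (with continuity correction) for the p-value.
Step 5: p-value = 0.687885; compare to alpha = 0.05. fail to reject H0.

U_X = 15, p = 0.687885, fail to reject H0 at alpha = 0.05.


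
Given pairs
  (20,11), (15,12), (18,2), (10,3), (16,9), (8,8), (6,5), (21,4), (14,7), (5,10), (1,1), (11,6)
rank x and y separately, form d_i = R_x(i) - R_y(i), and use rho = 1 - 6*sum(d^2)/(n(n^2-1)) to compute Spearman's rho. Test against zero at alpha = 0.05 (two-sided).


Step 1: Rank x and y separately (midranks; no ties here).
rank(x): 20->11, 15->8, 18->10, 10->5, 16->9, 8->4, 6->3, 21->12, 14->7, 5->2, 1->1, 11->6
rank(y): 11->11, 12->12, 2->2, 3->3, 9->9, 8->8, 5->5, 4->4, 7->7, 10->10, 1->1, 6->6
Step 2: d_i = R_x(i) - R_y(i); compute d_i^2.
  (11-11)^2=0, (8-12)^2=16, (10-2)^2=64, (5-3)^2=4, (9-9)^2=0, (4-8)^2=16, (3-5)^2=4, (12-4)^2=64, (7-7)^2=0, (2-10)^2=64, (1-1)^2=0, (6-6)^2=0
sum(d^2) = 232.
Step 3: rho = 1 - 6*232 / (12*(12^2 - 1)) = 1 - 1392/1716 = 0.188811.
Step 4: Under H0, t = rho * sqrt((n-2)/(1-rho^2)) = 0.6080 ~ t(10).
Step 5: Two-sided p-value from the t-distribution with 10 df = 0.556737.
Step 6: alpha = 0.05. fail to reject H0.

rho = 0.1888, p = 0.556737, fail to reject H0 at alpha = 0.05.


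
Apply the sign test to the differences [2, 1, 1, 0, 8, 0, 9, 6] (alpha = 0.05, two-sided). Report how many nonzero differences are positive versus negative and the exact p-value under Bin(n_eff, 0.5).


Step 1: Discard zero differences. Original n = 8; n_eff = number of nonzero differences = 6.
Nonzero differences (with sign): +2, +1, +1, +8, +9, +6
Step 2: Count signs: positive = 6, negative = 0.
Step 3: Under H0: P(positive) = 0.5, so the number of positives S ~ Bin(6, 0.5).
Step 4: Two-sided exact p-value = sum of Bin(6,0.5) probabilities at or below the observed probability = 0.031250.
Step 5: alpha = 0.05. reject H0.

n_eff = 6, pos = 6, neg = 0, p = 0.031250, reject H0.


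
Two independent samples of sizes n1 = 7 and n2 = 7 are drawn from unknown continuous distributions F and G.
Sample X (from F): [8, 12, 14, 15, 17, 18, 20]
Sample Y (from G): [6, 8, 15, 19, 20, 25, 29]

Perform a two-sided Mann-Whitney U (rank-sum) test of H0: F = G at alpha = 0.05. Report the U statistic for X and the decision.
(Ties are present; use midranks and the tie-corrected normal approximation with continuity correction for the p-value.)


Step 1: Combine and sort all 14 observations; assign midranks.
sorted (value, group): (6,Y), (8,X), (8,Y), (12,X), (14,X), (15,X), (15,Y), (17,X), (18,X), (19,Y), (20,X), (20,Y), (25,Y), (29,Y)
ranks: 6->1, 8->2.5, 8->2.5, 12->4, 14->5, 15->6.5, 15->6.5, 17->8, 18->9, 19->10, 20->11.5, 20->11.5, 25->13, 29->14
Step 2: Rank sum for X: R1 = 2.5 + 4 + 5 + 6.5 + 8 + 9 + 11.5 = 46.5.
Step 3: U_X = R1 - n1(n1+1)/2 = 46.5 - 7*8/2 = 46.5 - 28 = 18.5.
       U_Y = n1*n2 - U_X = 49 - 18.5 = 30.5.
Step 4: Ties are present, so use the tie-corrected normal approximation (with continuity correction) for the p-value.
Step 5: p-value = 0.480753; compare to alpha = 0.05. fail to reject H0.

U_X = 18.5, p = 0.480753, fail to reject H0 at alpha = 0.05.


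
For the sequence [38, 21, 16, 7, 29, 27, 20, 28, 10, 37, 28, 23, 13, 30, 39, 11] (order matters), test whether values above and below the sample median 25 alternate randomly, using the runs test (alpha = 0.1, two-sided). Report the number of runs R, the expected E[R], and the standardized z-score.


Step 1: Compute median = 25; label A = above, B = below.
Labels in order: ABBBAABABAABBAAB  (n_A = 8, n_B = 8)
Step 2: Count runs R = 10.
Step 3: Under H0 (random ordering), E[R] = 2*n_A*n_B/(n_A+n_B) + 1 = 2*8*8/16 + 1 = 9.0000.
        Var[R] = 2*n_A*n_B*(2*n_A*n_B - n_A - n_B) / ((n_A+n_B)^2 * (n_A+n_B-1)) = 14336/3840 = 3.7333.
        SD[R] = 1.9322.
Step 4: Continuity-corrected z = (R - 0.5 - E[R]) / SD[R] = (10 - 0.5 - 9.0000) / 1.9322 = 0.2588.
Step 5: Two-sided p-value via normal approximation = 2*(1 - Phi(|z|)) = 0.795809.
Step 6: alpha = 0.1. fail to reject H0.

R = 10, z = 0.2588, p = 0.795809, fail to reject H0.


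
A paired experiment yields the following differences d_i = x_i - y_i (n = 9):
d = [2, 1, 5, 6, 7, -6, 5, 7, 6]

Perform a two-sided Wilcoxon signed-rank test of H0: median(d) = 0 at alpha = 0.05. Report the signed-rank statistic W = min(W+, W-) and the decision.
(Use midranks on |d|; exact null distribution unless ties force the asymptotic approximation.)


Step 1: Drop any zero differences (none here) and take |d_i|.
|d| = [2, 1, 5, 6, 7, 6, 5, 7, 6]
Step 2: Midrank |d_i| (ties get averaged ranks).
ranks: |2|->2, |1|->1, |5|->3.5, |6|->6, |7|->8.5, |6|->6, |5|->3.5, |7|->8.5, |6|->6
Step 3: Attach original signs; sum ranks with positive sign and with negative sign.
W+ = 2 + 1 + 3.5 + 6 + 8.5 + 3.5 + 8.5 + 6 = 39
W- = 6 = 6
(Check: W+ + W- = 45 should equal n(n+1)/2 = 45.)
Step 4: Test statistic W = min(W+, W-) = 6.
Step 5: Ties in |d|, so use the tie-corrected normal approximation.
        E[W] = n(n+1)/4 = 9*10/4 = 22.5.
        Tie groups: |d|=5 (t=2), |d|=6 (t=3), |d|=7 (t=2); sum(t^3 - t) = 36.
        Var[W] = n(n+1)(2n+1)/24 - sum(t^3-t)/48 = 1710/24 - 36/48 = 70.5.
        z = (W - E[W]) / sqrt(Var[W]) = (6 - 22.5) / 8.3964 = -1.9651.
        Two-sided p = 2*Phi(z) = 0.049400.
Step 6: alpha = 0.05. reject H0.

W+ = 39, W- = 6, W = min = 6, p = 0.049400, reject H0.


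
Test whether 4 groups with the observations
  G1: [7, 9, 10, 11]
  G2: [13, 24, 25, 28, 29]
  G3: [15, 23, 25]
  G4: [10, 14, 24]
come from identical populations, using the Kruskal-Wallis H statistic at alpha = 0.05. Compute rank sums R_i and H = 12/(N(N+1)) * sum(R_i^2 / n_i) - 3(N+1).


Step 1: Combine all N = 15 observations and assign midranks.
sorted (value, group, rank): (7,G1,1), (9,G1,2), (10,G1,3.5), (10,G4,3.5), (11,G1,5), (13,G2,6), (14,G4,7), (15,G3,8), (23,G3,9), (24,G2,10.5), (24,G4,10.5), (25,G2,12.5), (25,G3,12.5), (28,G2,14), (29,G2,15)
Step 2: Sum ranks within each group.
R_1 = 11.5 (n_1 = 4)
R_2 = 58 (n_2 = 5)
R_3 = 29.5 (n_3 = 3)
R_4 = 21 (n_4 = 3)
Step 3: H = 12/(N(N+1)) * sum(R_i^2/n_i) - 3(N+1)
     = 12/(15*16) * (11.5^2/4 + 58^2/5 + 29.5^2/3 + 21^2/3) - 3*16
     = 0.050000 * 1142.95 - 48
     = 9.147292.
Step 4: Ties present; correction factor C = 1 - 18/(15^3 - 15) = 0.994643. Corrected H = 9.147292 / 0.994643 = 9.196559.
Step 5: Under H0, H ~ chi^2(3); p-value = 0.026789.
Step 6: alpha = 0.05. reject H0.

H = 9.1966, df = 3, p = 0.026789, reject H0.


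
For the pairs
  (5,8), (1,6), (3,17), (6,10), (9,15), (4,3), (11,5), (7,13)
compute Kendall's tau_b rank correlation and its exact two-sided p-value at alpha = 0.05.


Step 1: Enumerate the 28 unordered pairs (i,j) with i<j and classify each by sign(x_j-x_i) * sign(y_j-y_i).
  (1,2):dx=-4,dy=-2->C; (1,3):dx=-2,dy=+9->D; (1,4):dx=+1,dy=+2->C; (1,5):dx=+4,dy=+7->C
  (1,6):dx=-1,dy=-5->C; (1,7):dx=+6,dy=-3->D; (1,8):dx=+2,dy=+5->C; (2,3):dx=+2,dy=+11->C
  (2,4):dx=+5,dy=+4->C; (2,5):dx=+8,dy=+9->C; (2,6):dx=+3,dy=-3->D; (2,7):dx=+10,dy=-1->D
  (2,8):dx=+6,dy=+7->C; (3,4):dx=+3,dy=-7->D; (3,5):dx=+6,dy=-2->D; (3,6):dx=+1,dy=-14->D
  (3,7):dx=+8,dy=-12->D; (3,8):dx=+4,dy=-4->D; (4,5):dx=+3,dy=+5->C; (4,6):dx=-2,dy=-7->C
  (4,7):dx=+5,dy=-5->D; (4,8):dx=+1,dy=+3->C; (5,6):dx=-5,dy=-12->C; (5,7):dx=+2,dy=-10->D
  (5,8):dx=-2,dy=-2->C; (6,7):dx=+7,dy=+2->C; (6,8):dx=+3,dy=+10->C; (7,8):dx=-4,dy=+8->D
Step 2: C = 16, D = 12, total pairs = 28.
Step 3: tau = (C - D)/(n(n-1)/2) = (16 - 12)/28 = 0.142857.
Step 4: Exact two-sided p-value (enumerate n! = 40320 permutations of y under H0): p = 0.719544.
Step 5: alpha = 0.05. fail to reject H0.

tau_b = 0.1429 (C=16, D=12), p = 0.719544, fail to reject H0.
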